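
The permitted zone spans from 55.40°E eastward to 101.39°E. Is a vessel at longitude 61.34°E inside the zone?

Band width going east from +55.40° to +101.39°: ((101.39 − 55.40) mod 360) = 45.99°.
Offset of +61.34° east of the west edge: ((61.34 − 55.40) mod 360) = 5.94°.
5.94° ≤ 45.99° ⇒ inside.

Yes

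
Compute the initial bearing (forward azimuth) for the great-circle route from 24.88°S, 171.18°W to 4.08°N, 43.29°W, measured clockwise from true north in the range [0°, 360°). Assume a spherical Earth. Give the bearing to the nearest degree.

104°

Δλ = -43.29 − -171.18 = 127.89°.
θ = atan2( sin Δλ · cos φ₂ , cos φ₁ · sin φ₂ − sin φ₁ · cos φ₂ · cos Δλ )
  = atan2(0.78719, -0.19318) = 103.788° → normalised to [0°, 360°): 103.788°.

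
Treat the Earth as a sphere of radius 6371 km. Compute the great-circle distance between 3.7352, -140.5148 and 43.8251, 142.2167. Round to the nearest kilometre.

8700 km

Δλ = 142.2167 − -140.5148 = 282.7315°; wrapped into (−180°, 180°]: -77.2685°.
Δφ = 43.8251 − 3.7352 = 40.0899°.
a = sin²(Δφ/2) + cos φ₁ · cos φ₂ · sin²(Δλ/2) = 0.398115.
c = 2·atan2(√a, √(1−a)) = 1.36559 rad → d = 6371·c ≈ 8700.17 km.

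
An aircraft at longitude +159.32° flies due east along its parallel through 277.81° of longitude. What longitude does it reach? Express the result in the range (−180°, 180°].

+77.13°

Start at +159.32°; shift +277.81° → +437.13°.
+437.13° lies outside (−180°, 180°]; subtract 360° → +77.13°.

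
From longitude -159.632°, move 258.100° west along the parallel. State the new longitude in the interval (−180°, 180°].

-57.732°

Start at -159.632°; shift −258.100° → -417.732°.
-417.732° lies outside (−180°, 180°]; add 360° → -57.732°.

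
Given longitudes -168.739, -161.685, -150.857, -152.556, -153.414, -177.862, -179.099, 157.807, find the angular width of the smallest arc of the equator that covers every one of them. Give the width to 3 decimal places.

51.336°

Sort the longitudes: -179.099°, -177.862°, -168.739°, -161.685°, -153.414°, -152.556°, -150.857°, +157.807°.
Eastward gaps between consecutive values (wrapping around): 1.237°, 9.123°, 7.054°, 8.271°, 0.858°, 1.699°, 308.664°, 23.094°.
Largest gap = 308.664° ⇒ minimal covering band is its complement: 360° − 308.664° = 51.336°.
Band runs from +157.807° eastward to -150.857°, crossing the antimeridian.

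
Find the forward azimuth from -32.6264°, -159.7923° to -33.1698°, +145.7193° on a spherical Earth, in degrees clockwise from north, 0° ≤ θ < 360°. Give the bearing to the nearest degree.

254°

Δλ = 145.7193 − -159.7923 = 305.5116°; wrapped into (−180°, 180°]: -54.4884°.
θ = atan2( sin Δλ · cos φ₂ , cos φ₁ · sin φ₂ − sin φ₁ · cos φ₂ · cos Δλ )
  = atan2(-0.68136, -0.19864) = -106.253° → normalised to [0°, 360°): 253.747°.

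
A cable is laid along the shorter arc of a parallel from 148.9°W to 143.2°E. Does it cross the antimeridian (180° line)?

Yes

Naïve |143.2 − -148.9| = 292.1° > 180°, so the shorter arc goes the other way round — across 180°.
Signed shortest Δλ = ((143.2 − -148.9 + 180) mod 360) − 180 = -67.9°.
Going west by 67.9° from -148.9° passes through 180° before reaching +143.2°.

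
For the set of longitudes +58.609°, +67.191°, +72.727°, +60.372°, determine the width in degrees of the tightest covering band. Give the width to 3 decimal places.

14.118°

Sort the longitudes: +58.609°, +60.372°, +67.191°, +72.727°.
Eastward gaps between consecutive values (wrapping around): 1.763°, 6.819°, 5.536°, 345.882°.
Largest gap = 345.882° ⇒ minimal covering band is its complement: 360° − 345.882° = 14.118°.
Band runs from +58.609° eastward to +72.727°.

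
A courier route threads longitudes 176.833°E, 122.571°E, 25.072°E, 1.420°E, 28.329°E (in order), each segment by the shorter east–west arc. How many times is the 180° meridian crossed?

0

Leg 1: +176.833° → +122.571°, shortest Δλ = -54.262° (west) — does not cross 180°.
Leg 2: +122.571° → +25.072°, shortest Δλ = -97.499° (west) — does not cross 180°.
Leg 3: +25.072° → +1.420°, shortest Δλ = -23.652° (west) — does not cross 180°.
Leg 4: +1.420° → +28.329°, shortest Δλ = 26.909° (east) — does not cross 180°.
Total crossings: 0.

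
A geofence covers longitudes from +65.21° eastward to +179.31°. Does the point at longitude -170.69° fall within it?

No

Band width going east from +65.21° to +179.31°: ((179.31 − 65.21) mod 360) = 114.10°.
Offset of -170.69° east of the west edge: ((-170.69 − 65.21) mod 360) = 124.10°.
124.10° > 114.10° ⇒ outside.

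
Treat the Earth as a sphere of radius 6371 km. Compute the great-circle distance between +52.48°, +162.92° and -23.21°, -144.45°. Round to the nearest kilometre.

9834 km

Δλ = -144.45 − 162.92 = -307.37°; wrapped into (−180°, 180°]: 52.63°.
Δφ = -23.21 − 52.48 = -75.69°.
a = sin²(Δφ/2) + cos φ₁ · cos φ₂ · sin²(Δλ/2) = 0.486417.
c = 2·atan2(√a, √(1−a)) = 1.54363 rad → d = 6371·c ≈ 9834.45 km.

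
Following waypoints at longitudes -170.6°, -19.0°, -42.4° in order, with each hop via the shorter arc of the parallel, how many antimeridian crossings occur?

Leg 1: -170.6° → -19.0°, shortest Δλ = 151.6° (east) — does not cross 180°.
Leg 2: -19.0° → -42.4°, shortest Δλ = -23.4° (west) — does not cross 180°.
Total crossings: 0.

0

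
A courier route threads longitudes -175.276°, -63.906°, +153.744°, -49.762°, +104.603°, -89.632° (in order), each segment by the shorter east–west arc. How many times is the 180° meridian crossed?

Leg 1: -175.276° → -63.906°, shortest Δλ = 111.37° (east) — does not cross 180°.
Leg 2: -63.906° → +153.744°, shortest Δλ = -142.35° (west) — crosses 180°.
Leg 3: +153.744° → -49.762°, shortest Δλ = 156.494° (east) — crosses 180°.
Leg 4: -49.762° → +104.603°, shortest Δλ = 154.365° (east) — does not cross 180°.
Leg 5: +104.603° → -89.632°, shortest Δλ = 165.765° (east) — crosses 180°.
Total crossings: 3.

3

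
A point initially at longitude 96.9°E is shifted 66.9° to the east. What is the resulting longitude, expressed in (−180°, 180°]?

163.8°E

Start at +96.9°; shift +66.9° → +163.8°.
+163.8° already lies in (−180°, 180°].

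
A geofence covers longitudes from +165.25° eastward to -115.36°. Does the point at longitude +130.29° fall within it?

No

Band width going east from +165.25° to -115.36°: ((-115.36 − 165.25) mod 360) = 79.39°.
Offset of +130.29° east of the west edge: ((130.29 − 165.25) mod 360) = 325.04°.
325.04° > 79.39° ⇒ outside.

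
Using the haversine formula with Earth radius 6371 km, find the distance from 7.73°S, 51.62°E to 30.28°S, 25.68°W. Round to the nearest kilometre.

8359 km

Δλ = -25.68 − 51.62 = -77.30°.
Δφ = -30.28 − -7.73 = -22.55°.
a = sin²(Δφ/2) + cos φ₁ · cos φ₂ · sin²(Δλ/2) = 0.372026.
c = 2·atan2(√a, √(1−a)) = 1.31197 rad → d = 6371·c ≈ 8358.54 km.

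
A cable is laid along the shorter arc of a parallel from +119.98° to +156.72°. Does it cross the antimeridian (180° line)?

Signed shortest Δλ = ((156.72 − 119.98 + 180) mod 360) − 180 = 36.74°.
Going east by 36.74° from +119.98° reaches +156.72° without touching 180°.

No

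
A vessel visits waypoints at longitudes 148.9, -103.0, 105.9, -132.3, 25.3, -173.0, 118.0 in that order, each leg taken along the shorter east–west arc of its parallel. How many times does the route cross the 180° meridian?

5

Leg 1: +148.9° → -103.0°, shortest Δλ = 108.1° (east) — crosses 180°.
Leg 2: -103.0° → +105.9°, shortest Δλ = -151.1° (west) — crosses 180°.
Leg 3: +105.9° → -132.3°, shortest Δλ = 121.8° (east) — crosses 180°.
Leg 4: -132.3° → +25.3°, shortest Δλ = 157.6° (east) — does not cross 180°.
Leg 5: +25.3° → -173.0°, shortest Δλ = 161.7° (east) — crosses 180°.
Leg 6: -173.0° → +118.0°, shortest Δλ = -69.0° (west) — crosses 180°.
Total crossings: 5.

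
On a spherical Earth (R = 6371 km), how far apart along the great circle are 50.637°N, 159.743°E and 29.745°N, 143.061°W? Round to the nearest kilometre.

5227 km

Δλ = -143.061 − 159.743 = -302.804°; wrapped into (−180°, 180°]: 57.196°.
Δφ = 29.745 − 50.637 = -20.892°.
a = sin²(Δφ/2) + cos φ₁ · cos φ₂ · sin²(Δλ/2) = 0.159040.
c = 2·atan2(√a, √(1−a)) = 0.82041 rad → d = 6371·c ≈ 5226.84 km.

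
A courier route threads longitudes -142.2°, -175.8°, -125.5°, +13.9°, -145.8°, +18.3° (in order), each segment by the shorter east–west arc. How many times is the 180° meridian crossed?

Leg 1: -142.2° → -175.8°, shortest Δλ = -33.6° (west) — does not cross 180°.
Leg 2: -175.8° → -125.5°, shortest Δλ = 50.3° (east) — does not cross 180°.
Leg 3: -125.5° → +13.9°, shortest Δλ = 139.4° (east) — does not cross 180°.
Leg 4: +13.9° → -145.8°, shortest Δλ = -159.7° (west) — does not cross 180°.
Leg 5: -145.8° → +18.3°, shortest Δλ = 164.1° (east) — does not cross 180°.
Total crossings: 0.

0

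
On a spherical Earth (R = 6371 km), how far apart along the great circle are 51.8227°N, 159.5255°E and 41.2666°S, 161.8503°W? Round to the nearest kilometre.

11002 km

Δλ = -161.8503 − 159.5255 = -321.3758°; wrapped into (−180°, 180°]: 38.6242°.
Δφ = -41.2666 − 51.8227 = -93.0893°.
a = sin²(Δφ/2) + cos φ₁ · cos φ₂ · sin²(Δλ/2) = 0.577759.
c = 2·atan2(√a, √(1−a)) = 1.72695 rad → d = 6371·c ≈ 11002.39 km.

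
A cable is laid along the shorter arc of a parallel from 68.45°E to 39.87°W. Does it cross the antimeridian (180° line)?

Signed shortest Δλ = ((-39.87 − 68.45 + 180) mod 360) − 180 = -108.32°.
Going west by 108.32° from +68.45° reaches -39.87° without touching 180°.

No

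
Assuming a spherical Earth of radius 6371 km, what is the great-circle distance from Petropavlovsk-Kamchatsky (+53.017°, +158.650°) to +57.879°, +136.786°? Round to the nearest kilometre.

1473 km

Δλ = 136.786 − 158.650 = -21.864°.
Δφ = 57.879 − 53.017 = 4.862°.
a = sin²(Δφ/2) + cos φ₁ · cos φ₂ · sin²(Δλ/2) = 0.013303.
c = 2·atan2(√a, √(1−a)) = 0.23119 rad → d = 6371·c ≈ 1472.92 km.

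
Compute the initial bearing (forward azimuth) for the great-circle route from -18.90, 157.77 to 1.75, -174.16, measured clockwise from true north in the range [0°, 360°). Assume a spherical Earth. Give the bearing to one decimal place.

Δλ = -174.16 − 157.77 = -331.93°; wrapped into (−180°, 180°]: 28.07°.
θ = atan2( sin Δλ · cos φ₂ , cos φ₁ · sin φ₂ − sin φ₁ · cos φ₂ · cos Δλ )
  = atan2(0.47033, 0.31457) = 56.224° → normalised to [0°, 360°): 56.224°.

56.2°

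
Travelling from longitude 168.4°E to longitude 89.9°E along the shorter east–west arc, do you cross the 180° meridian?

Signed shortest Δλ = ((89.9 − 168.4 + 180) mod 360) − 180 = -78.5°.
Going west by 78.5° from +168.4° reaches +89.9° without touching 180°.

No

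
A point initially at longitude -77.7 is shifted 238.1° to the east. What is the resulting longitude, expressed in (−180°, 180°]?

+160.4°

Start at -77.7°; shift +238.1° → +160.4°.
+160.4° already lies in (−180°, 180°].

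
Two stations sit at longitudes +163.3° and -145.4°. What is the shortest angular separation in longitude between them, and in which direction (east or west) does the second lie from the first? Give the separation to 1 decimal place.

Raw difference: -145.4 − 163.3 = -308.7°.
Normalise into (−180°, 180°]: -308.7° + 360° = 51.3°.
Positive ⇒ the second point lies to the east; separation 51.3°.

51.3° east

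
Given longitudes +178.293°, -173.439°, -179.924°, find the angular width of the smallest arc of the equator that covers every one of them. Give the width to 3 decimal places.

Sort the longitudes: -179.924°, -173.439°, +178.293°.
Eastward gaps between consecutive values (wrapping around): 6.485°, 351.732°, 1.783°.
Largest gap = 351.732° ⇒ minimal covering band is its complement: 360° − 351.732° = 8.268°.
Band runs from +178.293° eastward to -173.439°, crossing the antimeridian.

8.268°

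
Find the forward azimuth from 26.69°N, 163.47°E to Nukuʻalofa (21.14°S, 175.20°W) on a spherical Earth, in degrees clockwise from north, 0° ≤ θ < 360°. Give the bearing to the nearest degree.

Δλ = -175.20 − 163.47 = -338.67°; wrapped into (−180°, 180°]: 21.33°.
θ = atan2( sin Δλ · cos φ₂ , cos φ₁ · sin φ₂ − sin φ₁ · cos φ₂ · cos Δλ )
  = atan2(0.33926, -0.71246) = 154.537° → normalised to [0°, 360°): 154.537°.

155°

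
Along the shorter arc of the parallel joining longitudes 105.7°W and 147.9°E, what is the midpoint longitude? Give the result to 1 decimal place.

158.9°W

Signed shortest Δλ from -105.7° to +147.9° is -106.4°.
Midpoint longitude = -105.7° + (-106.4°)/2 = -105.7° − 53.2° = -158.9°.
(The naïve average (-105.7 + +147.9)/2 = 21.1° is on the wrong side of the globe.)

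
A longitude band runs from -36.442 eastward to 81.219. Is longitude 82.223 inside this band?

No

Band width going east from -36.442° to +81.219°: ((81.219 − -36.442) mod 360) = 117.661°.
Offset of +82.223° east of the west edge: ((82.223 − -36.442) mod 360) = 118.665°.
118.665° > 117.661° ⇒ outside.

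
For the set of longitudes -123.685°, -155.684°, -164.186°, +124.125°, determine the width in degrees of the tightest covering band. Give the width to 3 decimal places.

112.190°

Sort the longitudes: -164.186°, -155.684°, -123.685°, +124.125°.
Eastward gaps between consecutive values (wrapping around): 8.502°, 31.999°, 247.810°, 71.689°.
Largest gap = 247.810° ⇒ minimal covering band is its complement: 360° − 247.810° = 112.190°.
Band runs from +124.125° eastward to -123.685°, crossing the antimeridian.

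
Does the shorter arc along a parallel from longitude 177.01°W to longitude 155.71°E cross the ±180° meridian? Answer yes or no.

Yes

Naïve |155.71 − -177.01| = 332.72° > 180°, so the shorter arc goes the other way round — across 180°.
Signed shortest Δλ = ((155.71 − -177.01 + 180) mod 360) − 180 = -27.28°.
Going west by 27.28° from -177.01° passes through 180° before reaching +155.71°.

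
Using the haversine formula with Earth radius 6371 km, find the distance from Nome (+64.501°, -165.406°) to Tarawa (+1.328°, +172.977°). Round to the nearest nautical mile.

3909 nmi

Δλ = 172.977 − -165.406 = 338.383°; wrapped into (−180°, 180°]: -21.617°.
Δφ = 1.328 − 64.501 = -63.173°.
a = sin²(Δφ/2) + cos φ₁ · cos φ₂ · sin²(Δλ/2) = 0.289486.
c = 2·atan2(√a, √(1−a)) = 1.13622 rad → d = 6371·c ≈ 7238.84 km ≈ 3908.66 nmi.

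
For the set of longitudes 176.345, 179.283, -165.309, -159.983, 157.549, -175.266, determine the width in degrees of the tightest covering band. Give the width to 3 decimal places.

Sort the longitudes: -175.266°, -165.309°, -159.983°, +157.549°, +176.345°, +179.283°.
Eastward gaps between consecutive values (wrapping around): 9.957°, 5.326°, 317.532°, 18.796°, 2.938°, 5.451°.
Largest gap = 317.532° ⇒ minimal covering band is its complement: 360° − 317.532° = 42.468°.
Band runs from +157.549° eastward to -159.983°, crossing the antimeridian.

42.468°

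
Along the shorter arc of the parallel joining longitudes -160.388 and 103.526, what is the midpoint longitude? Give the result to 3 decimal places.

Signed shortest Δλ from -160.388° to +103.526° is -96.086°.
Midpoint longitude = -160.388° + (-96.086°)/2 = -160.388° − 48.043° = -208.431°.
Normalise into (−180°, 180°]: +151.569°.
(The naïve average (-160.388 + +103.526)/2 = -28.431° is on the wrong side of the globe.)

+151.569°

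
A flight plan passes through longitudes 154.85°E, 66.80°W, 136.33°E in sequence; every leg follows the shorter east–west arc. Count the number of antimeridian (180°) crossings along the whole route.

2

Leg 1: +154.85° → -66.80°, shortest Δλ = 138.35° (east) — crosses 180°.
Leg 2: -66.80° → +136.33°, shortest Δλ = -156.87° (west) — crosses 180°.
Total crossings: 2.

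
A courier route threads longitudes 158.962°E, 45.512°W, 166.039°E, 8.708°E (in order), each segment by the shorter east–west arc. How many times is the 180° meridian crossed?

2

Leg 1: +158.962° → -45.512°, shortest Δλ = 155.526° (east) — crosses 180°.
Leg 2: -45.512° → +166.039°, shortest Δλ = -148.449° (west) — crosses 180°.
Leg 3: +166.039° → +8.708°, shortest Δλ = -157.331° (west) — does not cross 180°.
Total crossings: 2.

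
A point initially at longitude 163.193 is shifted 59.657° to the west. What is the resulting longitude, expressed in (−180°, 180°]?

Start at +163.193°; shift −59.657° → +103.536°.
+103.536° already lies in (−180°, 180°].

+103.536°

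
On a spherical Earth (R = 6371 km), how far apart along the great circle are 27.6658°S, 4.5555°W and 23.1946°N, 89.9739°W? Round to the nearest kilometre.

10760 km

Δλ = -89.9739 − -4.5555 = -85.4184°.
Δφ = 23.1946 − -27.6658 = 50.8604°.
a = sin²(Δφ/2) + cos φ₁ · cos φ₂ · sin²(Δλ/2) = 0.558922.
c = 2·atan2(√a, √(1−a)) = 1.68892 rad → d = 6371·c ≈ 10760.08 km.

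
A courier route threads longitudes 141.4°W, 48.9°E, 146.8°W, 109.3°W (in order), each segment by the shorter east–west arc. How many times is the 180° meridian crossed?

2

Leg 1: -141.4° → +48.9°, shortest Δλ = -169.7° (west) — crosses 180°.
Leg 2: +48.9° → -146.8°, shortest Δλ = 164.3° (east) — crosses 180°.
Leg 3: -146.8° → -109.3°, shortest Δλ = 37.5° (east) — does not cross 180°.
Total crossings: 2.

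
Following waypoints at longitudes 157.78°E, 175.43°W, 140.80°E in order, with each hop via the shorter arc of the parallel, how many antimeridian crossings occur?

Leg 1: +157.78° → -175.43°, shortest Δλ = 26.79° (east) — crosses 180°.
Leg 2: -175.43° → +140.80°, shortest Δλ = -43.77° (west) — crosses 180°.
Total crossings: 2.

2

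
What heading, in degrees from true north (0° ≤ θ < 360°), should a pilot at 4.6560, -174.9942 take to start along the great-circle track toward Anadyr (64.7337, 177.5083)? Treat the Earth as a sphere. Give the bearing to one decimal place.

Δλ = 177.5083 − -174.9942 = 352.5025°; wrapped into (−180°, 180°]: -7.4975°.
θ = atan2( sin Δλ · cos φ₂ , cos φ₁ · sin φ₂ − sin φ₁ · cos φ₂ · cos Δλ )
  = atan2(-0.05569, 0.86700) = -3.675° → normalised to [0°, 360°): 356.325°.

356.3°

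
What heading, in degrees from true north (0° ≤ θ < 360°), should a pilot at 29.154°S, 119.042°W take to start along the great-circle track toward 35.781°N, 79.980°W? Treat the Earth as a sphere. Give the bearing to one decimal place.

32.0°

Δλ = -79.980 − -119.042 = 39.062°.
θ = atan2( sin Δλ · cos φ₂ , cos φ₁ · sin φ₂ − sin φ₁ · cos φ₂ · cos Δλ )
  = atan2(0.51122, 0.81748) = 32.020° → normalised to [0°, 360°): 32.020°.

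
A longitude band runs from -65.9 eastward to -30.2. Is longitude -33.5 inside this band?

Yes

Band width going east from -65.9° to -30.2°: ((-30.2 − -65.9) mod 360) = 35.7°.
Offset of -33.5° east of the west edge: ((-33.5 − -65.9) mod 360) = 32.4°.
32.4° ≤ 35.7° ⇒ inside.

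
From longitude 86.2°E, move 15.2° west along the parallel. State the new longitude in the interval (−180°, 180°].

71.0°E

Start at +86.2°; shift −15.2° → +71.0°.
+71.0° already lies in (−180°, 180°].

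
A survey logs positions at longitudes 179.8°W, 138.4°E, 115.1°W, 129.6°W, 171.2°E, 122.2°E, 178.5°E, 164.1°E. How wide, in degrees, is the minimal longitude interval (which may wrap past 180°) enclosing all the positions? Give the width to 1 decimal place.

Sort the longitudes: -179.8°, -129.6°, -115.1°, +122.2°, +138.4°, +164.1°, +171.2°, +178.5°.
Eastward gaps between consecutive values (wrapping around): 50.2°, 14.5°, 237.3°, 16.2°, 25.7°, 7.1°, 7.3°, 1.7°.
Largest gap = 237.3° ⇒ minimal covering band is its complement: 360° − 237.3° = 122.7°.
Band runs from +122.2° eastward to -115.1°, crossing the antimeridian.

122.7°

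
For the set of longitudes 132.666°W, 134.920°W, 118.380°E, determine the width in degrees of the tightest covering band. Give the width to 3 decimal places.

Sort the longitudes: -134.920°, -132.666°, +118.380°.
Eastward gaps between consecutive values (wrapping around): 2.254°, 251.046°, 106.700°.
Largest gap = 251.046° ⇒ minimal covering band is its complement: 360° − 251.046° = 108.954°.
Band runs from +118.380° eastward to -132.666°, crossing the antimeridian.

108.954°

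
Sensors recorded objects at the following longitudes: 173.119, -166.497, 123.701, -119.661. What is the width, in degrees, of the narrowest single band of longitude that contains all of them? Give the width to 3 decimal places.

116.638°

Sort the longitudes: -166.497°, -119.661°, +123.701°, +173.119°.
Eastward gaps between consecutive values (wrapping around): 46.836°, 243.362°, 49.418°, 20.384°.
Largest gap = 243.362° ⇒ minimal covering band is its complement: 360° − 243.362° = 116.638°.
Band runs from +123.701° eastward to -119.661°, crossing the antimeridian.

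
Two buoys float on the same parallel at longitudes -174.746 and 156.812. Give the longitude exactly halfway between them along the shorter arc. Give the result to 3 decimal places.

+171.033°

Signed shortest Δλ from -174.746° to +156.812° is -28.442°.
Midpoint longitude = -174.746° + (-28.442°)/2 = -174.746° − 14.221° = -188.967°.
Normalise into (−180°, 180°]: +171.033°.
(The naïve average (-174.746 + +156.812)/2 = -8.967° is on the wrong side of the globe.)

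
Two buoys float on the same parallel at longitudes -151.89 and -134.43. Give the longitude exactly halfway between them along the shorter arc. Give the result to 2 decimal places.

-143.16°

Signed shortest Δλ from -151.89° to -134.43° is +17.46°.
Midpoint longitude = -151.89° + (+17.46°)/2 = -151.89° + 8.73° = -143.16°.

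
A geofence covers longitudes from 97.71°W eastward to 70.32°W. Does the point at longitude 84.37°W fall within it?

Band width going east from -97.71° to -70.32°: ((-70.32 − -97.71) mod 360) = 27.39°.
Offset of -84.37° east of the west edge: ((-84.37 − -97.71) mod 360) = 13.34°.
13.34° ≤ 27.39° ⇒ inside.

Yes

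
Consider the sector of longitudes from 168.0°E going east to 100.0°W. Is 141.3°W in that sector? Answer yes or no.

Band width going east from +168.0° to -100.0°: ((-100.0 − 168.0) mod 360) = 92.0°.
Offset of -141.3° east of the west edge: ((-141.3 − 168.0) mod 360) = 50.7°.
50.7° ≤ 92.0° ⇒ inside.

Yes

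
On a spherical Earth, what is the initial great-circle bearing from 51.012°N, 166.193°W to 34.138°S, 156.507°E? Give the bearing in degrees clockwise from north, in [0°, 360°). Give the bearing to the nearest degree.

Δλ = 156.507 − -166.193 = 322.700°; wrapped into (−180°, 180°]: -37.300°.
θ = atan2( sin Δλ · cos φ₂ , cos φ₁ · sin φ₂ − sin φ₁ · cos φ₂ · cos Δλ )
  = atan2(-0.50157, -0.86484) = -149.888° → normalised to [0°, 360°): 210.112°.

210°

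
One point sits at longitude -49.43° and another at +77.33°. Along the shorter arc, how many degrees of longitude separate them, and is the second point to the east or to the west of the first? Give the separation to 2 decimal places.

126.76° east

Raw difference: 77.33 − -49.43 = 126.76°.
Normalise into (−180°, 180°]: 126.76° stays 126.76°.
Positive ⇒ the second point lies to the east; separation 126.76°.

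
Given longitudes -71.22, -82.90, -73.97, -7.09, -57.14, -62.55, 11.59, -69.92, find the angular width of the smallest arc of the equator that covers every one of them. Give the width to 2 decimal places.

94.49°

Sort the longitudes: -82.90°, -73.97°, -71.22°, -69.92°, -62.55°, -57.14°, -7.09°, +11.59°.
Eastward gaps between consecutive values (wrapping around): 8.93°, 2.75°, 1.30°, 7.37°, 5.41°, 50.05°, 18.68°, 265.51°.
Largest gap = 265.51° ⇒ minimal covering band is its complement: 360° − 265.51° = 94.49°.
Band runs from -82.90° eastward to +11.59°.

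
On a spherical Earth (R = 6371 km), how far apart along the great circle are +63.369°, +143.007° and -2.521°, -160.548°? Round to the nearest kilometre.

Δλ = -160.548 − 143.007 = -303.555°; wrapped into (−180°, 180°]: 56.445°.
Δφ = -2.521 − 63.369 = -65.890°.
a = sin²(Δφ/2) + cos φ₁ · cos φ₂ · sin²(Δλ/2) = 0.395899.
c = 2·atan2(√a, √(1−a)) = 1.36106 rad → d = 6371·c ≈ 8671.32 km.

8671 km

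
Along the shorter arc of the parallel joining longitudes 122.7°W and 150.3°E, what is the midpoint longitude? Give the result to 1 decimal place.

166.2°W

Signed shortest Δλ from -122.7° to +150.3° is -87.0°.
Midpoint longitude = -122.7° + (-87.0°)/2 = -122.7° − 43.5° = -166.2°.
(The naïve average (-122.7 + +150.3)/2 = 13.8° is on the wrong side of the globe.)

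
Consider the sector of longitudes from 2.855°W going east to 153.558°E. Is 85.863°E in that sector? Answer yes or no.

Band width going east from -2.855° to +153.558°: ((153.558 − -2.855) mod 360) = 156.413°.
Offset of +85.863° east of the west edge: ((85.863 − -2.855) mod 360) = 88.718°.
88.718° ≤ 156.413° ⇒ inside.

Yes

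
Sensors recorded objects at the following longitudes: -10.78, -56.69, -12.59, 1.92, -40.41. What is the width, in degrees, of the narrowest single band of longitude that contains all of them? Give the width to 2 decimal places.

Sort the longitudes: -56.69°, -40.41°, -12.59°, -10.78°, +1.92°.
Eastward gaps between consecutive values (wrapping around): 16.28°, 27.82°, 1.81°, 12.70°, 301.39°.
Largest gap = 301.39° ⇒ minimal covering band is its complement: 360° − 301.39° = 58.61°.
Band runs from -56.69° eastward to +1.92°.

58.61°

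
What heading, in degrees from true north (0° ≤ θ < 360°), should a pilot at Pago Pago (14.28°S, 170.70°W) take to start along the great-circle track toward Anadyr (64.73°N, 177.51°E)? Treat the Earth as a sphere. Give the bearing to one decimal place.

354.9°

Δλ = 177.51 − -170.70 = 348.21°; wrapped into (−180°, 180°]: -11.79°.
θ = atan2( sin Δλ · cos φ₂ , cos φ₁ · sin φ₂ − sin φ₁ · cos φ₂ · cos Δλ )
  = atan2(-0.08722, 0.97944) = -5.089° → normalised to [0°, 360°): 354.911°.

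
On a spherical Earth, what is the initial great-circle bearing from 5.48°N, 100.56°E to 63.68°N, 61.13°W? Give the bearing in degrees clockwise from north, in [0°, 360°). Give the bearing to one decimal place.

351.5°

Δλ = -61.13 − 100.56 = -161.69°.
θ = atan2( sin Δλ · cos φ₂ , cos φ₁ · sin φ₂ − sin φ₁ · cos φ₂ · cos Δλ )
  = atan2(-0.13929, 0.93243) = -8.496° → normalised to [0°, 360°): 351.504°.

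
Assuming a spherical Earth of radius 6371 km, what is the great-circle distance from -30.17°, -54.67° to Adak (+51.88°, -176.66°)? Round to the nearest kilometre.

Δλ = -176.66 − -54.67 = -121.99°.
Δφ = 51.88 − -30.17 = 82.05°.
a = sin²(Δφ/2) + cos φ₁ · cos φ₂ · sin²(Δλ/2) = 0.839056.
c = 2·atan2(√a, √(1−a)) = 2.31599 rad → d = 6371·c ≈ 14755.16 km.

14755 km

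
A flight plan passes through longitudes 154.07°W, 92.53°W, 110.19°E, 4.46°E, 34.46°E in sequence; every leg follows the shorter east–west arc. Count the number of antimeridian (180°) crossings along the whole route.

1

Leg 1: -154.07° → -92.53°, shortest Δλ = 61.54° (east) — does not cross 180°.
Leg 2: -92.53° → +110.19°, shortest Δλ = -157.28° (west) — crosses 180°.
Leg 3: +110.19° → +4.46°, shortest Δλ = -105.73° (west) — does not cross 180°.
Leg 4: +4.46° → +34.46°, shortest Δλ = 30.0° (east) — does not cross 180°.
Total crossings: 1.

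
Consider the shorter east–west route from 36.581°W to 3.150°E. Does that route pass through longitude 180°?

Signed shortest Δλ = ((3.150 − -36.581 + 180) mod 360) − 180 = 39.731°.
Going east by 39.731° from -36.581° reaches +3.150° without touching 180°.

No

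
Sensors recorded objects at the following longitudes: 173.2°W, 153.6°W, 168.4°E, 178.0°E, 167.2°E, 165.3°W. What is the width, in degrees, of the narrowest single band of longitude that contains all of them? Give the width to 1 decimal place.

39.2°

Sort the longitudes: -173.2°, -165.3°, -153.6°, +167.2°, +168.4°, +178.0°.
Eastward gaps between consecutive values (wrapping around): 7.9°, 11.7°, 320.8°, 1.2°, 9.6°, 8.8°.
Largest gap = 320.8° ⇒ minimal covering band is its complement: 360° − 320.8° = 39.2°.
Band runs from +167.2° eastward to -153.6°, crossing the antimeridian.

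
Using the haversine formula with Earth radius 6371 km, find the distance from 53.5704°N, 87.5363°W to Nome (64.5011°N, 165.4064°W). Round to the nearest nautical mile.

2326 nmi

Δλ = -165.4064 − -87.5363 = -77.8701°.
Δφ = 64.5011 − 53.5704 = 10.9307°.
a = sin²(Δφ/2) + cos φ₁ · cos φ₂ · sin²(Δλ/2) = 0.110034.
c = 2·atan2(√a, √(1−a)) = 0.67624 rad → d = 6371·c ≈ 4308.31 km ≈ 2326.30 nmi.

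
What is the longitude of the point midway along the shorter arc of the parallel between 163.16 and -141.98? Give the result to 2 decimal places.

Signed shortest Δλ from +163.16° to -141.98° is +54.86°.
Midpoint longitude = +163.16° + (+54.86°)/2 = +163.16° + 27.43° = +190.59°.
Normalise into (−180°, 180°]: -169.41°.
(The naïve average (+163.16 + -141.98)/2 = 10.59° is on the wrong side of the globe.)

-169.41°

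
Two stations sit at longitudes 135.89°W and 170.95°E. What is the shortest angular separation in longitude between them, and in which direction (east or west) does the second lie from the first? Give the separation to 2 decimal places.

Raw difference: 170.95 − -135.89 = 306.84°.
Normalise into (−180°, 180°]: 306.84° − 360° = -53.16°.
Negative ⇒ the second point lies to the west; separation 53.16°.

53.16° west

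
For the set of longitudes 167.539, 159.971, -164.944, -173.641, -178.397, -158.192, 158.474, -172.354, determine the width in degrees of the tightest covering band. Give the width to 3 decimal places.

43.334°

Sort the longitudes: -178.397°, -173.641°, -172.354°, -164.944°, -158.192°, +158.474°, +159.971°, +167.539°.
Eastward gaps between consecutive values (wrapping around): 4.756°, 1.287°, 7.410°, 6.752°, 316.666°, 1.497°, 7.568°, 14.064°.
Largest gap = 316.666° ⇒ minimal covering band is its complement: 360° − 316.666° = 43.334°.
Band runs from +158.474° eastward to -158.192°, crossing the antimeridian.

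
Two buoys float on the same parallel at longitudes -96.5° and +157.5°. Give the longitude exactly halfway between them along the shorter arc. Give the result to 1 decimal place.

-149.5°

Signed shortest Δλ from -96.5° to +157.5° is -106.0°.
Midpoint longitude = -96.5° + (-106.0°)/2 = -96.5° − 53.0° = -149.5°.
(The naïve average (-96.5 + +157.5)/2 = 30.5° is on the wrong side of the globe.)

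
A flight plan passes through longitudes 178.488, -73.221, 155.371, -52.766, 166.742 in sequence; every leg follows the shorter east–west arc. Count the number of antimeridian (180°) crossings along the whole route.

4

Leg 1: +178.488° → -73.221°, shortest Δλ = 108.291° (east) — crosses 180°.
Leg 2: -73.221° → +155.371°, shortest Δλ = -131.408° (west) — crosses 180°.
Leg 3: +155.371° → -52.766°, shortest Δλ = 151.863° (east) — crosses 180°.
Leg 4: -52.766° → +166.742°, shortest Δλ = -140.492° (west) — crosses 180°.
Total crossings: 4.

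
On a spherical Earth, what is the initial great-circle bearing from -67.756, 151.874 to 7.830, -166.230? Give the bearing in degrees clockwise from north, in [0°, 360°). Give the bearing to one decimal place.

42.0°

Δλ = -166.230 − 151.874 = -318.104°; wrapped into (−180°, 180°]: 41.896°.
θ = atan2( sin Δλ · cos φ₂ , cos φ₁ · sin φ₂ − sin φ₁ · cos φ₂ · cos Δλ )
  = atan2(0.66155, 0.73411) = 42.024° → normalised to [0°, 360°): 42.024°.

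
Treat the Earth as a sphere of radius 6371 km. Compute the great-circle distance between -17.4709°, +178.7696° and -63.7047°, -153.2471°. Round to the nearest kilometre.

Δλ = -153.2471 − 178.7696 = -332.0167°; wrapped into (−180°, 180°]: 27.9833°.
Δφ = -63.7047 − -17.4709 = -46.2338°.
a = sin²(Δφ/2) + cos φ₁ · cos φ₂ · sin²(Δλ/2) = 0.178843.
c = 2·atan2(√a, √(1−a)) = 0.87328 rad → d = 6371·c ≈ 5563.69 km.

5564 km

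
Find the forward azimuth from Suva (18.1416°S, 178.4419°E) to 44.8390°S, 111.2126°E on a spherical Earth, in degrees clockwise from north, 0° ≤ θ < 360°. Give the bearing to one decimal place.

228.2°

Δλ = 111.2126 − 178.4419 = -67.2293°.
θ = atan2( sin Δλ · cos φ₂ , cos φ₁ · sin φ₂ − sin φ₁ · cos φ₂ · cos Δλ )
  = atan2(-0.65383, -0.58461) = -131.801° → normalised to [0°, 360°): 228.199°.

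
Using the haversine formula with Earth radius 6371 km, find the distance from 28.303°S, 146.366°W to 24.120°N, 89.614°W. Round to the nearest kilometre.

Δλ = -89.614 − -146.366 = 56.752°.
Δφ = 24.120 − -28.303 = 52.423°.
a = sin²(Δφ/2) + cos φ₁ · cos φ₂ · sin²(Δλ/2) = 0.376590.
c = 2·atan2(√a, √(1−a)) = 1.32140 rad → d = 6371·c ≈ 8418.63 km.

8419 km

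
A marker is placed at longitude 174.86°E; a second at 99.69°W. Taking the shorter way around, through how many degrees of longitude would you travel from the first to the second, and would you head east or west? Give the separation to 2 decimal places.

85.45° east

Raw difference: -99.69 − 174.86 = -274.55°.
Normalise into (−180°, 180°]: -274.55° + 360° = 85.45°.
Positive ⇒ the second point lies to the east; separation 85.45°.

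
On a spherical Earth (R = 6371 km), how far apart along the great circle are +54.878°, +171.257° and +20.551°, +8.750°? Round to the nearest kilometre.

11464 km

Δλ = 8.750 − 171.257 = -162.507°.
Δφ = 20.551 − 54.878 = -34.327°.
a = sin²(Δφ/2) + cos φ₁ · cos φ₂ · sin²(Δλ/2) = 0.613333.
c = 2·atan2(√a, √(1−a)) = 1.79945 rad → d = 6371·c ≈ 11464.30 km.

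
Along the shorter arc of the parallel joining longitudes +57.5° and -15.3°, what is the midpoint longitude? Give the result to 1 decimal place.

Signed shortest Δλ from +57.5° to -15.3° is -72.8°.
Midpoint longitude = +57.5° + (-72.8°)/2 = +57.5° − 36.4° = +21.1°.

+21.1°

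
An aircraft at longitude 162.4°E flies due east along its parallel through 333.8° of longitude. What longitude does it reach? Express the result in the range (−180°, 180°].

Start at +162.4°; shift +333.8° → +496.2°.
+496.2° lies outside (−180°, 180°]; subtract 360° → +136.2°.

136.2°E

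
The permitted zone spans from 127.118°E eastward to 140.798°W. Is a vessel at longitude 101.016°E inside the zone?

Band width going east from +127.118° to -140.798°: ((-140.798 − 127.118) mod 360) = 92.084°.
Offset of +101.016° east of the west edge: ((101.016 − 127.118) mod 360) = 333.898°.
333.898° > 92.084° ⇒ outside.

No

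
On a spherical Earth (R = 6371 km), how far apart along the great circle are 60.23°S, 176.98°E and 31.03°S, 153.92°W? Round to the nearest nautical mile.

2101 nmi

Δλ = -153.92 − 176.98 = -330.90°; wrapped into (−180°, 180°]: 29.10°.
Δφ = -31.03 − -60.23 = 29.20°.
a = sin²(Δφ/2) + cos φ₁ · cos φ₂ · sin²(Δλ/2) = 0.090392.
c = 2·atan2(√a, √(1−a)) = 0.61075 rad → d = 6371·c ≈ 3891.11 km ≈ 2101.03 nmi.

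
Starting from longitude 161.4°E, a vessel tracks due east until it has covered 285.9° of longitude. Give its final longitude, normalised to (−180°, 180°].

Start at +161.4°; shift +285.9° → +447.3°.
+447.3° lies outside (−180°, 180°]; subtract 360° → +87.3°.

87.3°E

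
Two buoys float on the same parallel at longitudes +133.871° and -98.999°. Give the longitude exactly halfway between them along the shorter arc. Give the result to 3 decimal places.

-162.564°

Signed shortest Δλ from +133.871° to -98.999° is +127.130°.
Midpoint longitude = +133.871° + (+127.130°)/2 = +133.871° + 63.565° = +197.436°.
Normalise into (−180°, 180°]: -162.564°.
(The naïve average (+133.871 + -98.999)/2 = 17.436° is on the wrong side of the globe.)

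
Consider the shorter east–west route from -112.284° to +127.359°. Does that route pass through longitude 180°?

Yes

Naïve |127.359 − -112.284| = 239.643° > 180°, so the shorter arc goes the other way round — across 180°.
Signed shortest Δλ = ((127.359 − -112.284 + 180) mod 360) − 180 = -120.357°.
Going west by 120.357° from -112.284° passes through 180° before reaching +127.359°.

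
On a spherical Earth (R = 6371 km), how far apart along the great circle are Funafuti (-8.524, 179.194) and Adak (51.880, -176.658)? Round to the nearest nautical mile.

Δλ = -176.658 − 179.194 = -355.852°; wrapped into (−180°, 180°]: 4.148°.
Δφ = 51.880 − -8.524 = 60.404°.
a = sin²(Δφ/2) + cos φ₁ · cos φ₂ · sin²(Δλ/2) = 0.253859.
c = 2·atan2(√a, √(1−a)) = 1.05609 rad → d = 6371·c ≈ 6728.33 km ≈ 3633.01 nmi.

3633 nmi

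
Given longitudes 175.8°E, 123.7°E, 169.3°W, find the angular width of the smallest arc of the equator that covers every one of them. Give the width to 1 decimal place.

67.0°

Sort the longitudes: -169.3°, +123.7°, +175.8°.
Eastward gaps between consecutive values (wrapping around): 293.0°, 52.1°, 14.9°.
Largest gap = 293.0° ⇒ minimal covering band is its complement: 360° − 293.0° = 67.0°.
Band runs from +123.7° eastward to -169.3°, crossing the antimeridian.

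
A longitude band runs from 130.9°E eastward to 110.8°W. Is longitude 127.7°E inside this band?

Band width going east from +130.9° to -110.8°: ((-110.8 − 130.9) mod 360) = 118.3°.
Offset of +127.7° east of the west edge: ((127.7 − 130.9) mod 360) = 356.8°.
356.8° > 118.3° ⇒ outside.

No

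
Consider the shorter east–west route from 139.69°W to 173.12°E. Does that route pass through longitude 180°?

Naïve |173.12 − -139.69| = 312.81° > 180°, so the shorter arc goes the other way round — across 180°.
Signed shortest Δλ = ((173.12 − -139.69 + 180) mod 360) − 180 = -47.19°.
Going west by 47.19° from -139.69° passes through 180° before reaching +173.12°.

Yes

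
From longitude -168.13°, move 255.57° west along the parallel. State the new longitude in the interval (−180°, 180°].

Start at -168.13°; shift −255.57° → -423.70°.
-423.70° lies outside (−180°, 180°]; add 360° → -63.70°.

-63.70°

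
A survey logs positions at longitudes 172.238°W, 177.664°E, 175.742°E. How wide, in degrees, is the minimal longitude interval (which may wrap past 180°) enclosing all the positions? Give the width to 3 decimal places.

Sort the longitudes: -172.238°, +175.742°, +177.664°.
Eastward gaps between consecutive values (wrapping around): 347.980°, 1.922°, 10.098°.
Largest gap = 347.980° ⇒ minimal covering band is its complement: 360° − 347.980° = 12.020°.
Band runs from +175.742° eastward to -172.238°, crossing the antimeridian.

12.020°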